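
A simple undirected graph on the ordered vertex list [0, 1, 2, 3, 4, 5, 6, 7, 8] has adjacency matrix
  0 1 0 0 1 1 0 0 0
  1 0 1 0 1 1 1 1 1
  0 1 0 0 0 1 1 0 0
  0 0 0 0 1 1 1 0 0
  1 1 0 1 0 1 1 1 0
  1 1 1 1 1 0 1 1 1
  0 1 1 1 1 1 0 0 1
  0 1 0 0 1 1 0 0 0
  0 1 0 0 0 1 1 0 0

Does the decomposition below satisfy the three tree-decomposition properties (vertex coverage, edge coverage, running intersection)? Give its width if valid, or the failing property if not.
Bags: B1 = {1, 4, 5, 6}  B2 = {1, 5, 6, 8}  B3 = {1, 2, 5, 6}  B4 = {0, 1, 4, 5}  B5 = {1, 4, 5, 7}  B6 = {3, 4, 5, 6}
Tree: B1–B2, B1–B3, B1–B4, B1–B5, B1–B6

Every vertex of G appears in some bag (union = {0, 1, 2, 3, 4, 5, 6, 7, 8}); every edge is covered by a bag; and for each vertex v the set of bags containing v is connected in the bag tree. The decomposition is therefore valid. The largest bag has 4 vertices, so the width is 3.

Yes; width 3.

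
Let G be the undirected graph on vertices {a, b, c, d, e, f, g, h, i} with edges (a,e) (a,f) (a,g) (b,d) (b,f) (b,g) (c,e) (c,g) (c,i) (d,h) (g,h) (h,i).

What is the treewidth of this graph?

A width-3 tree decomposition is:
Bags: B1 = {c, e, h, i}  B2 = {c, e, g, h}  B3 = {a, e, g, h}  B4 = {a, d, g, h}  B5 = {a, b, d, g}  B6 = {a, b, d, f}
Tree: B1–B2, B2–B3, B3–B4, B4–B5, B5–B6
The largest bag has 4 vertices, giving width 3; this decomposition certifies tw(G) ≤ 3. For the lower bound: the 4 vertex sets {c,e,i}, {h}, {g}, {a,b,d,f} are disjoint, each induces a connected subgraph, and every pair is joined by at least one edge of G. Contracting each set to a single vertex therefore yields K_{4} as a minor, and since treewidth is minor-monotone, tw(G) ≥ tw(K_{4}) = 3. The upper and lower bounds meet at 3, so that is the treewidth.

3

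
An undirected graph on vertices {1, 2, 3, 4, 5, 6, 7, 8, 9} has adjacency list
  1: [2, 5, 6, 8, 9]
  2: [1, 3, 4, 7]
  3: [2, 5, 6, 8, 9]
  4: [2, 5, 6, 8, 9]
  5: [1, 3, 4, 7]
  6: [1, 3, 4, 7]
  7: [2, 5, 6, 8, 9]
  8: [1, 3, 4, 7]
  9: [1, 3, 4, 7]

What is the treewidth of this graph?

A width-4 tree decomposition is:
Bags: B1 = {1, 3, 4, 5, 7}  B2 = {1, 2, 3, 4, 7}  B3 = {1, 3, 4, 7, 9}  B4 = {1, 3, 4, 6, 7}  B5 = {1, 3, 4, 7, 8}
Tree: B1–B2, B2–B3, B3–B4, B4–B5
Every bag has size at most 5, so the width is 5 − 1 = 4 and tw(G) ≤ 4. For the lower bound: the 5 vertex sets {4,5}, {1,2}, {3,9}, {7}, {6} are disjoint, each induces a connected subgraph, and every pair is joined by at least one edge of G. Contracting each set to a single vertex therefore yields K_{5} as a minor, and since treewidth is minor-monotone, tw(G) ≥ tw(K_{5}) = 4. Hence tw(G) = 4 exactly.

4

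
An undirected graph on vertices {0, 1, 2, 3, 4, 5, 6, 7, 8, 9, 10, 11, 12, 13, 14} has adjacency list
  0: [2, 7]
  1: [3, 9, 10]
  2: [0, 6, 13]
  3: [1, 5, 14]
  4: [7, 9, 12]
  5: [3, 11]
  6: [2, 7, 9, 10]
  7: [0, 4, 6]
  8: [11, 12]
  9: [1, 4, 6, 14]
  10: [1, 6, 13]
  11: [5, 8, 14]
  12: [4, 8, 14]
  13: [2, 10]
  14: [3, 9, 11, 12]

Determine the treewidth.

3

A width-3 tree decomposition is:
Bags: B1 = {3, 5, 8, 11}  B2 = {3, 8, 11, 14}  B3 = {3, 8, 12, 14}  B4 = {1, 3, 12, 14}  B5 = {1, 9, 12, 14}  B6 = {1, 4, 9, 12}  B7 = {1, 4, 9, 10}  B8 = {4, 6, 9, 10}  B9 = {4, 6, 7, 10}  B10 = {6, 7, 10, 13}  B11 = {2, 6, 7, 13}  B12 = {0, 2, 7, 13}
Tree: B1–B2, B2–B3, B3–B4, B4–B5, B5–B6, B6–B7, B7–B8, B8–B9, B9–B10, B10–B11, B11–B12
The largest bag has 4 vertices, giving width 3; this decomposition certifies tw(G) ≤ 3. For the lower bound: the 4 vertex sets {5,8,11}, {3}, {14}, {1,4,9,12} are disjoint, each induces a connected subgraph, and every pair is joined by at least one edge of G. Contracting each set to a single vertex therefore yields K_{4} as a minor, and since treewidth is minor-monotone, tw(G) ≥ tw(K_{4}) = 3. The upper and lower bounds meet at 3, so that is the treewidth.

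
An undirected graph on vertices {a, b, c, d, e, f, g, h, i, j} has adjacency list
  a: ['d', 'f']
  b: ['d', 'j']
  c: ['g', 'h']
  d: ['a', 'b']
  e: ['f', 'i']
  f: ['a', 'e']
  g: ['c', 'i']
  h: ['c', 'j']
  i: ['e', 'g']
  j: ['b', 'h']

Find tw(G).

A width-2 tree decomposition is:
Bags: B1 = {a, e, f}  B2 = {a, e, i}  B3 = {a, g, i}  B4 = {a, c, g}  B5 = {a, c, h}  B6 = {a, h, j}  B7 = {a, b, j}  B8 = {a, b, d}
Tree: B1–B2, B2–B3, B3–B4, B4–B5, B5–B6, B6–B7, B7–B8
The largest bag has 3 vertices, giving width 2; this decomposition certifies tw(G) ≤ 2. The edges a–f–e–i–g–c–h–j–b–d–a form a cycle, so G is not a tree and its treewidth is at least 2. Therefore the treewidth is 2.

2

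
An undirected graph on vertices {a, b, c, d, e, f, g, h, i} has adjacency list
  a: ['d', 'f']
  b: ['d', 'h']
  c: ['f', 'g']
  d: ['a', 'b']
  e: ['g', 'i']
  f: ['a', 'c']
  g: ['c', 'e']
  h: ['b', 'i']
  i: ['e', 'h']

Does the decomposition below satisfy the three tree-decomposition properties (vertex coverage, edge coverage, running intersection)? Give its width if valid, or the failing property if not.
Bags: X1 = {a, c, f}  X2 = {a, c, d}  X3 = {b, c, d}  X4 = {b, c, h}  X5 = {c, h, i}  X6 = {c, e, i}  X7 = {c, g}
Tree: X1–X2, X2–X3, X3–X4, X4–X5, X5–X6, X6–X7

No — edge (e,g) lies in no bag.

A tree decomposition must satisfy three properties: every vertex lies in some bag; for every edge, both endpoints lie together in some bag; and for every vertex, the bags containing it form a connected subtree. Here edge (e,g) lies in no bag, so the decomposition is invalid.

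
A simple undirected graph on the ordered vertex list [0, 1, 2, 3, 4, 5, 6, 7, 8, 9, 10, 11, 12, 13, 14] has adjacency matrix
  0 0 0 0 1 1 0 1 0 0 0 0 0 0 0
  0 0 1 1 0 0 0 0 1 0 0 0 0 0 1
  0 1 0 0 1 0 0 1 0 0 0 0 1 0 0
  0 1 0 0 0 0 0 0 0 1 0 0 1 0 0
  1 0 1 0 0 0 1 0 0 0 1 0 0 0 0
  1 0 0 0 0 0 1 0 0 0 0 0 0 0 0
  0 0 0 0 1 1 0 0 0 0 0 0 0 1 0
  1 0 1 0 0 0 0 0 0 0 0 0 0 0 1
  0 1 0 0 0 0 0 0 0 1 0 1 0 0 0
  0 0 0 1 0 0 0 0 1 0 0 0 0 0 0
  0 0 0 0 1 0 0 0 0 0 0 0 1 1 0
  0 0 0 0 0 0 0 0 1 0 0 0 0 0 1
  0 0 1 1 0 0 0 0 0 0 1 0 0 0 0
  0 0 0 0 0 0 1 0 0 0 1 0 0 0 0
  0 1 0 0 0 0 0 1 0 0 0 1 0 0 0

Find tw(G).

A width-3 tree decomposition is:
Bags: B1 = {8, 9, 11, 14}  B2 = {1, 8, 9, 14}  B3 = {1, 3, 9, 14}  B4 = {1, 3, 7, 14}  B5 = {1, 2, 3, 7}  B6 = {2, 3, 7, 12}  B7 = {0, 2, 7, 12}  B8 = {0, 2, 4, 12}  B9 = {0, 4, 10, 12}  B10 = {0, 4, 5, 10}  B11 = {4, 5, 6, 10}  B12 = {5, 6, 10, 13}
Tree: B1–B2, B2–B3, B3–B4, B4–B5, B5–B6, B6–B7, B7–B8, B8–B9, B9–B10, B10–B11, B11–B12
The largest bag has 4 vertices, giving width 3; this decomposition certifies tw(G) ≤ 3. For the lower bound: the 4 vertex sets {8,9,11}, {14}, {1}, {2,3,7,12} are disjoint, each induces a connected subgraph, and every pair is joined by at least one edge of G. Contracting each set to a single vertex therefore yields K_{4} as a minor, and since treewidth is minor-monotone, tw(G) ≥ tw(K_{4}) = 3. Combining the bounds, tw(G) = 3.

3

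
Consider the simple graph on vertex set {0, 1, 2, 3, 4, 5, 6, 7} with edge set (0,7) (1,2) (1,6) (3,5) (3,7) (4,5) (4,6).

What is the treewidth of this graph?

A width-1 tree decomposition is:
Bags: B1 = {1, 2}  B2 = {1, 6}  B3 = {4, 6}  B4 = {4, 5}  B5 = {3, 5}  B6 = {3, 7}  B7 = {0, 7}
Tree: B1–B2, B2–B3, B3–B4, B4–B5, B5–B6, B6–B7
The largest bag has 2 vertices, giving width 1; this decomposition certifies tw(G) ≤ 1. G has an edge, so its treewidth is at least 1. Hence tw(G) = 1 exactly.

1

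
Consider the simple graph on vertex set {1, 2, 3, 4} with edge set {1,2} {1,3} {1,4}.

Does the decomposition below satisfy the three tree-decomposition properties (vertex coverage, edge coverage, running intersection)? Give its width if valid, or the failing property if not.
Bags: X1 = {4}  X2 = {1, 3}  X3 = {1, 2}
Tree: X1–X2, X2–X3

A tree decomposition must satisfy three properties: every vertex lies in some bag; for every edge, both endpoints lie together in some bag; and for every vertex, the bags containing it form a connected subtree. Here edge (1,4) lies in no bag, so the decomposition is invalid.

No — edge (1,4) lies in no bag.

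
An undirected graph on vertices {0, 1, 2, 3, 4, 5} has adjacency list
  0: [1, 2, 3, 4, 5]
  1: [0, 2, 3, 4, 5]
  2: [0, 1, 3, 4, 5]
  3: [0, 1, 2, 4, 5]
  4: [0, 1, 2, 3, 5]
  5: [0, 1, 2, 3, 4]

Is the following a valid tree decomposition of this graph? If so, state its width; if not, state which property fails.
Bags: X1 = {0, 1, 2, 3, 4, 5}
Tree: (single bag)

Every vertex of G appears in some bag (union = {0, 1, 2, 3, 4, 5}); every edge is covered by a bag; and for each vertex v the set of bags containing v is connected in the bag tree. The decomposition is therefore valid. The largest bag has 6 vertices, so the width is 5.

Yes; width 5.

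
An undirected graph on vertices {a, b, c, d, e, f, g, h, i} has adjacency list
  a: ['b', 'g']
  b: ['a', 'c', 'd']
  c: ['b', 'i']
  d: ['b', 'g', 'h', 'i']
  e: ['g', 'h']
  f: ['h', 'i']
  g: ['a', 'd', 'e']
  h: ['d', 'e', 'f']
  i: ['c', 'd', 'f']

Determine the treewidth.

3

A width-3 tree decomposition is:
Bags: B1 = {c, f, h, i}  B2 = {c, d, h, i}  B3 = {b, c, d, h}  B4 = {b, d, e, h}  B5 = {b, d, e, g}  B6 = {a, b, e, g}
Tree: B1–B2, B2–B3, B3–B4, B4–B5, B5–B6
The largest bag has 4 vertices, giving width 3; this decomposition certifies tw(G) ≤ 3. For the lower bound: the 4 vertex sets {c,f,i}, {h}, {d}, {a,b,e,g} are disjoint, each induces a connected subgraph, and every pair is joined by at least one edge of G. Contracting each set to a single vertex therefore yields K_{4} as a minor, and since treewidth is minor-monotone, tw(G) ≥ tw(K_{4}) = 3. Hence tw(G) = 3 exactly.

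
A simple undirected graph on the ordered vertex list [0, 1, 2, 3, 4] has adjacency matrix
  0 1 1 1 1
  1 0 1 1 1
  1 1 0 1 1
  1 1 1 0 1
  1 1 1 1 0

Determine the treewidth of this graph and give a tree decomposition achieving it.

A single bag containing all 5 vertices is trivially a valid decomposition of width 4. Conversely, {0, 1, 2, 3, 4} is a clique of size 5, and the vertices of any clique must share a bag in every tree decomposition; so some bag has ≥ 5 vertices and tw(G) ≥ 4. The upper and lower bounds meet at 4, so that is the treewidth.

Treewidth 4.
Bags: B1 = {0, 1, 2, 3, 4}
Tree: (single bag)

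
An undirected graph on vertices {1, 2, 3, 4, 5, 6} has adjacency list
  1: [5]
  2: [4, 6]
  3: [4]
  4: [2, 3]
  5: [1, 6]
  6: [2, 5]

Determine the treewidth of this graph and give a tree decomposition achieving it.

Treewidth 1.
Bags: B1 = {1, 5}  B2 = {5, 6}  B3 = {2, 6}  B4 = {2, 4}  B5 = {3, 4}
Tree: B1–B2, B2–B3, B3–B4, B4–B5

The largest bag has 2 vertices, giving width 1; this decomposition certifies tw(G) ≤ 1. Any graph with an edge has treewidth ≥ 1, and G has the edge 1–5. Combining the bounds, tw(G) = 1.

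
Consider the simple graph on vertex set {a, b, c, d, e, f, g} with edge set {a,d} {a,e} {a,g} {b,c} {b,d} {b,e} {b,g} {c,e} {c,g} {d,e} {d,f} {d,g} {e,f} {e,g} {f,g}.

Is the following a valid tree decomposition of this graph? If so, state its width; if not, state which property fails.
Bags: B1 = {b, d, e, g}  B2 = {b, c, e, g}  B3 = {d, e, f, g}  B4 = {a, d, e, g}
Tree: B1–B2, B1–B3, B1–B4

Yes; width 3.

Vertex coverage: the bags together contain {a, b, c, d, e, f, g}, the full vertex set. Edge coverage: each edge of G has both endpoints in at least one bag. Running intersection: for every vertex, the bags containing it form a connected subtree. All three properties hold, so this is a valid tree decomposition of width max|bag| − 1 = 3, and hence tw(G) ≤ 3.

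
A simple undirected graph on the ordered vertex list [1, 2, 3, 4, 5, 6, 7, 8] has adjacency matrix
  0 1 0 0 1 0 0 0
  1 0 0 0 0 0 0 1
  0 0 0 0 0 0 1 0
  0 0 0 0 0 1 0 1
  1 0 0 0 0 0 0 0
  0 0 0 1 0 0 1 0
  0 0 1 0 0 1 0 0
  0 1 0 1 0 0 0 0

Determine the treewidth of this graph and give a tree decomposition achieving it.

Each bag holds 2 vertices, so the decomposition has width 1, which upper-bounds the treewidth. G has an edge, so its treewidth is at least 1. Hence tw(G) = 1 exactly.

Treewidth 1.
Bags: B1 = {3, 7}  B2 = {6, 7}  B3 = {4, 6}  B4 = {4, 8}  B5 = {2, 8}  B6 = {1, 2}  B7 = {1, 5}
Tree: B1–B2, B2–B3, B3–B4, B4–B5, B5–B6, B6–B7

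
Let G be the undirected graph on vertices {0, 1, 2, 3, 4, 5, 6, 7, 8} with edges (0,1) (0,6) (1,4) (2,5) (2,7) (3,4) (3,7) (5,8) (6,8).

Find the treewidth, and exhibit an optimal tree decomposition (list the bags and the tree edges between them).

The largest bag has 3 vertices, giving width 2; this decomposition certifies tw(G) ≤ 2. Since 7–2–5–8–6–0–1–4–3–7 is a cycle in G, G is not acyclic. Forests are exactly the graphs of treewidth ≤ 1, so tw(G) ≥ 2. The upper and lower bounds meet at 2, so that is the treewidth.

Treewidth 2.
One optimal decomposition is:
Bags: B1 = {2, 5, 7}  B2 = {5, 7, 8}  B3 = {6, 7, 8}  B4 = {0, 6, 7}  B5 = {0, 1, 7}  B6 = {1, 4, 7}  B7 = {3, 4, 7}
Tree: B1–B2, B2–B3, B3–B4, B4–B5, B5–B6, B6–B7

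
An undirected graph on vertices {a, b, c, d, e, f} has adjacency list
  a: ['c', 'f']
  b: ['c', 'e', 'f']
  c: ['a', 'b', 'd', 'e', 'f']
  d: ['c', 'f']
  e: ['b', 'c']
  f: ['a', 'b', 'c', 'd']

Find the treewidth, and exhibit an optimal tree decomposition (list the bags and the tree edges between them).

The largest bag has 3 vertices, giving width 2; this decomposition certifies tw(G) ≤ 2. On the other hand G contains the 3-clique {b, c, e}. A clique must lie in a single bag of any decomposition, so no decomposition can have width below 2. Therefore the treewidth is 2.

Treewidth 2.
One optimal decomposition is:
Bags: B1 = {b, c, f}  B2 = {b, c, e}  B3 = {a, c, f}  B4 = {c, d, f}
Tree: B1–B2, B1–B3, B3–B4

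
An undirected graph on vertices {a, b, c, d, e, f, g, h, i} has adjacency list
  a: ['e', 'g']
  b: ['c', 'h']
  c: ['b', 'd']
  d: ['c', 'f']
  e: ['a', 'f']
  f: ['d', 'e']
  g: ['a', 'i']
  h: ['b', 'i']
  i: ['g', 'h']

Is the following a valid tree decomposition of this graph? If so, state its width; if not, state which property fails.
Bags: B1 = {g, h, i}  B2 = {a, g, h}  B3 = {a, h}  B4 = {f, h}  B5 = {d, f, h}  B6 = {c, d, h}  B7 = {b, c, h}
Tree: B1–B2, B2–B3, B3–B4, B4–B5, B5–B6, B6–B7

No — vertex e appears in no bag.

A tree decomposition must satisfy three properties: every vertex lies in some bag; for every edge, both endpoints lie together in some bag; and for every vertex, the bags containing it form a connected subtree. Here vertex e appears in no bag, so the decomposition is invalid.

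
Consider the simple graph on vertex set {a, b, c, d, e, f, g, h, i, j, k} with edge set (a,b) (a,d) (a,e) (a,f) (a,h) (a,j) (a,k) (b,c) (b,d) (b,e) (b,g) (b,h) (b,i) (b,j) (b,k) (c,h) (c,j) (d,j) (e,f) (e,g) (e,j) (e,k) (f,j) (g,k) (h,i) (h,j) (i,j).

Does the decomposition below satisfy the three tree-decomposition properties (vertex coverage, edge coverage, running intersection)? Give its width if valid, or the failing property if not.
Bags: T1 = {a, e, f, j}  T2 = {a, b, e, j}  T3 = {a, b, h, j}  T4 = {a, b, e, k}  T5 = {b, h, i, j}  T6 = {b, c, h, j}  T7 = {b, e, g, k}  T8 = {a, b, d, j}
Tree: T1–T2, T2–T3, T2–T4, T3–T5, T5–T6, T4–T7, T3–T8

Yes; width 3.

Checking the three conditions: (i) the bags cover all of {a, b, c, d, e, f, g, h, i, j, k}; (ii) for each edge, some bag contains both endpoints; (iii) the bags containing any fixed vertex form a subtree. All hold, so the decomposition is valid with width 4 − 1 = 3.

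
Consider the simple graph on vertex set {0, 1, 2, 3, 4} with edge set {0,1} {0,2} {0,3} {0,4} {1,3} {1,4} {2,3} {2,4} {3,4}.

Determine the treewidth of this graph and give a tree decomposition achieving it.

Each bag holds 4 vertices, so the decomposition has width 3, which upper-bounds the treewidth. Conversely, {0, 1, 3, 4} is a clique of size 4, and the vertices of any clique must share a bag in every tree decomposition; so some bag has ≥ 4 vertices and tw(G) ≥ 3. The upper and lower bounds meet at 3, so that is the treewidth.

Treewidth 3.
Bags: B1 = {0, 2, 3, 4}  B2 = {0, 1, 3, 4}
Tree: B1–B2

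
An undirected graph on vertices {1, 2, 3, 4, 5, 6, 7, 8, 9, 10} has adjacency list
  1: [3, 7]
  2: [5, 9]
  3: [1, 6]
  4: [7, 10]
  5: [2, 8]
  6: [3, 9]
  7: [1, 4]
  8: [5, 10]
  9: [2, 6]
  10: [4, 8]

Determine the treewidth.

A width-2 tree decomposition is:
Bags: B1 = {3, 6, 9}  B2 = {1, 3, 9}  B3 = {1, 7, 9}  B4 = {4, 7, 9}  B5 = {4, 9, 10}  B6 = {8, 9, 10}  B7 = {5, 8, 9}  B8 = {2, 5, 9}
Tree: B1–B2, B2–B3, B3–B4, B4–B5, B5–B6, B6–B7, B7–B8
The largest bag has 3 vertices, giving width 2; this decomposition certifies tw(G) ≤ 2. Since 9–6–3–1–7–4–10–8–5–2–9 is a cycle in G, G is not acyclic. Forests are exactly the graphs of treewidth ≤ 1, so tw(G) ≥ 2. The upper and lower bounds meet at 2, so that is the treewidth.

2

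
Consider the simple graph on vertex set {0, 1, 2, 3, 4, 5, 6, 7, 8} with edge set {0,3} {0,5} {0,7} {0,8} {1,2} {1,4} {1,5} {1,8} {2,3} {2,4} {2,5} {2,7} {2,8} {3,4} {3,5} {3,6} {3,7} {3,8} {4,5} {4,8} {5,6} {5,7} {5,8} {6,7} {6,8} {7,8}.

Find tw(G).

A width-4 tree decomposition is:
Bags: B1 = {2, 3, 4, 5, 8}  B2 = {2, 3, 5, 7, 8}  B3 = {1, 2, 4, 5, 8}  B4 = {0, 3, 5, 7, 8}  B5 = {3, 5, 6, 7, 8}
Tree: B1–B2, B1–B3, B2–B4, B4–B5
Every bag has size at most 5, so the width is 5 − 1 = 4 and tw(G) ≤ 4. For the lower bound, the 5 vertices {1, 2, 4, 5, 8} are pairwise adjacent, and any tree decomposition puts a clique entirely inside one bag — forcing width ≥ 4. Therefore the treewidth is 4.

4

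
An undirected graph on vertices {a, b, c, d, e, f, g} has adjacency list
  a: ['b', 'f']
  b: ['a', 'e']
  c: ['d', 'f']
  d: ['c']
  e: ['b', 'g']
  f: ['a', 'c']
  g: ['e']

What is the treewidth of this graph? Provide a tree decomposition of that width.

Treewidth 1.
One such decomposition:
Bags: B1 = {e, g}  B2 = {b, e}  B3 = {a, b}  B4 = {a, f}  B5 = {c, f}  B6 = {c, d}
Tree: B1–B2, B2–B3, B3–B4, B4–B5, B5–B6

The largest bag has 2 vertices, giving width 1; this decomposition certifies tw(G) ≤ 1. G has an edge, so its treewidth is at least 1. Hence tw(G) = 1 exactly.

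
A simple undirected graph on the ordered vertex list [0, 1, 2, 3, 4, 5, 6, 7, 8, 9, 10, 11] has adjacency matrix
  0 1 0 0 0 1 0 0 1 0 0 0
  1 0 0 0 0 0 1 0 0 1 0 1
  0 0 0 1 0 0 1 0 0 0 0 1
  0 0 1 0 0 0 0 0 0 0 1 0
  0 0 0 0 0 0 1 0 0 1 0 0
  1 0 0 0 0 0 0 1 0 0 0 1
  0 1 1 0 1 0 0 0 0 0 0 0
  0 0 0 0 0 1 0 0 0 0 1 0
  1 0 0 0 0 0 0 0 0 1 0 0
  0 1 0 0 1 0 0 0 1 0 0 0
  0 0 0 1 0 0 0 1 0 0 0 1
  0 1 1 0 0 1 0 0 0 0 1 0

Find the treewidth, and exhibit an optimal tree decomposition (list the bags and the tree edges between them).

Treewidth 3.
One optimal decomposition is:
Bags: B1 = {2, 3, 7, 10}  B2 = {2, 7, 10, 11}  B3 = {2, 5, 7, 11}  B4 = {2, 5, 6, 11}  B5 = {1, 5, 6, 11}  B6 = {0, 1, 5, 6}  B7 = {0, 1, 4, 6}  B8 = {0, 1, 4, 9}  B9 = {0, 4, 8, 9}
Tree: B1–B2, B2–B3, B3–B4, B4–B5, B5–B6, B6–B7, B7–B8, B8–B9

Every bag has size at most 4, so the width is 4 − 1 = 3 and tw(G) ≤ 3. For the lower bound: the 4 vertex sets {3,7,10}, {2}, {11}, {0,1,5,6} are disjoint, each induces a connected subgraph, and every pair is joined by at least one edge of G. Contracting each set to a single vertex therefore yields K_{4} as a minor, and since treewidth is minor-monotone, tw(G) ≥ tw(K_{4}) = 3. Hence tw(G) = 3 exactly.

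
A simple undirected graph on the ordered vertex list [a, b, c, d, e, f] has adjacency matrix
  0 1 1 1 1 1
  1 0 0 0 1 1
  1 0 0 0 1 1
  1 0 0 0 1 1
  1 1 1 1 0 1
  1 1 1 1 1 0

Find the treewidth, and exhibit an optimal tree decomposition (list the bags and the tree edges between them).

Treewidth 3.
One optimal decomposition is:
Bags: B1 = {a, c, e, f}  B2 = {a, b, e, f}  B3 = {a, d, e, f}
Tree: B1–B2, B2–B3

The largest bag has 4 vertices, giving width 3; this decomposition certifies tw(G) ≤ 3. Conversely, {a, d, e, f} is a clique of size 4, and the vertices of any clique must share a bag in every tree decomposition; so some bag has ≥ 4 vertices and tw(G) ≥ 3. Combining the bounds, tw(G) = 3.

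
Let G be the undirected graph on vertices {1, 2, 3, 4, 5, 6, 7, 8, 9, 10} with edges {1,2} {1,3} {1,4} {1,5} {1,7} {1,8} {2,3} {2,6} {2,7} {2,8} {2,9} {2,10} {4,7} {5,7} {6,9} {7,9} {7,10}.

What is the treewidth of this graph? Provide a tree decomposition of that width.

Every bag has size at most 3, so the width is 3 − 1 = 2 and tw(G) ≤ 2. Conversely, {1, 2, 8} is a clique of size 3, and the vertices of any clique must share a bag in every tree decomposition; so some bag has ≥ 3 vertices and tw(G) ≥ 2. Combining the bounds, tw(G) = 2.

Treewidth 2.
One optimal decomposition is:
Bags: B1 = {1, 2, 8}  B2 = {1, 2, 7}  B3 = {1, 4, 7}  B4 = {2, 7, 10}  B5 = {1, 2, 3}  B6 = {2, 7, 9}  B7 = {2, 6, 9}  B8 = {1, 5, 7}
Tree: B1–B2, B2–B3, B2–B4, B2–B5, B4–B6, B6–B7, B2–B8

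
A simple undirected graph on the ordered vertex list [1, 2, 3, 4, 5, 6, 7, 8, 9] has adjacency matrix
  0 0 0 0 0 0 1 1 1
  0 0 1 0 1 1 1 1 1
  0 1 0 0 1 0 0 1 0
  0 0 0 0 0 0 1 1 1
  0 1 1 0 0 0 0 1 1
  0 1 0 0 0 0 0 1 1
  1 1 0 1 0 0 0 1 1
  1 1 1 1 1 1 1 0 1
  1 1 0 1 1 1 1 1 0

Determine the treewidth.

3

A width-3 tree decomposition is:
Bags: B1 = {2, 5, 8, 9}  B2 = {2, 3, 5, 8}  B3 = {2, 7, 8, 9}  B4 = {2, 6, 8, 9}  B5 = {4, 7, 8, 9}  B6 = {1, 7, 8, 9}
Tree: B1–B2, B1–B3, B1–B4, B3–B5, B3–B6
Every bag has size at most 4, so the width is 4 − 1 = 3 and tw(G) ≤ 3. For the lower bound, the 4 vertices {1, 7, 8, 9} are pairwise adjacent, and any tree decomposition puts a clique entirely inside one bag — forcing width ≥ 3. The upper and lower bounds meet at 3, so that is the treewidth.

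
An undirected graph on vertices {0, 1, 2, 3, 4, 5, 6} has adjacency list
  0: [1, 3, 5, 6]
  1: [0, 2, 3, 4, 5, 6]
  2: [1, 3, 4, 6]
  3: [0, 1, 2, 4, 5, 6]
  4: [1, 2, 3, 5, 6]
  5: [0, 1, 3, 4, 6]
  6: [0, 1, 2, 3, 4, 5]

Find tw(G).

4

A width-4 tree decomposition is:
Bags: B1 = {0, 1, 3, 5, 6}  B2 = {1, 3, 4, 5, 6}  B3 = {1, 2, 3, 4, 6}
Tree: B1–B2, B2–B3
The largest bag has 5 vertices, giving width 4; this decomposition certifies tw(G) ≤ 4. Conversely, {0, 1, 3, 5, 6} is a clique of size 5, and the vertices of any clique must share a bag in every tree decomposition; so some bag has ≥ 5 vertices and tw(G) ≥ 4. Therefore the treewidth is 4.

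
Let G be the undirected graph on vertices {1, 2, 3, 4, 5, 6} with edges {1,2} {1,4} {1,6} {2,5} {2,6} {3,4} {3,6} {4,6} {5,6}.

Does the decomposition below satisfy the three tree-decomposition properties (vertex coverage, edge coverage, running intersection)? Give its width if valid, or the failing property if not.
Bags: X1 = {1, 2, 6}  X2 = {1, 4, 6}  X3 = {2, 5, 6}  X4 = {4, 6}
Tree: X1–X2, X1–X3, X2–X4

A tree decomposition must satisfy three properties: every vertex lies in some bag; for every edge, both endpoints lie together in some bag; and for every vertex, the bags containing it form a connected subtree. Here vertex 3 appears in no bag, so the decomposition is invalid.

No — vertex 3 appears in no bag.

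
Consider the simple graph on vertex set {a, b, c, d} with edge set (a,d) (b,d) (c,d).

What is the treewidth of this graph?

A width-1 tree decomposition is:
Bags: B1 = {b, d}  B2 = {a, d}  B3 = {c, d}
Tree: B1–B2, B2–B3
Every bag has size at most 2, so the width is 2 − 1 = 1 and tw(G) ≤ 1. Since G has at least one edge (e.g. d–b), it is not an edgeless graph, so tw(G) ≥ 1. Hence tw(G) = 1 exactly.

1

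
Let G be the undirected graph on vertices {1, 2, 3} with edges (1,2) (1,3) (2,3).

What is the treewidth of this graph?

A width-2 tree decomposition is:
Bags: B1 = {1, 2, 3}
Tree: (single bag)
With just one bag of size 3, the width is 3 − 1 = 2, so tw(G) ≤ 2. For the lower bound, the 3 vertices {1, 2, 3} are pairwise adjacent, and any tree decomposition puts a clique entirely inside one bag — forcing width ≥ 2. The upper and lower bounds meet at 2, so that is the treewidth.

2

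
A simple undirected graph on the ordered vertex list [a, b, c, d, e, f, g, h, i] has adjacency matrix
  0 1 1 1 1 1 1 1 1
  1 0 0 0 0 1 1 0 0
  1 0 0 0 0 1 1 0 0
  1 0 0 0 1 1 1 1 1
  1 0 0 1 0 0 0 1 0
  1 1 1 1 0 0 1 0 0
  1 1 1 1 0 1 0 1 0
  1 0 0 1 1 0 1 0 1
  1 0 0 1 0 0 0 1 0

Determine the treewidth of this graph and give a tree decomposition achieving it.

Treewidth 3.
One such decomposition:
Bags: B1 = {a, d, f, g}  B2 = {a, d, g, h}  B3 = {a, d, e, h}  B4 = {a, b, f, g}  B5 = {a, c, f, g}  B6 = {a, d, h, i}
Tree: B1–B2, B2–B3, B1–B4, B1–B5, B2–B6

The largest bag has 4 vertices, giving width 3; this decomposition certifies tw(G) ≤ 3. Conversely, {a, d, g, h} is a clique of size 4, and the vertices of any clique must share a bag in every tree decomposition; so some bag has ≥ 4 vertices and tw(G) ≥ 3. Therefore the treewidth is 3.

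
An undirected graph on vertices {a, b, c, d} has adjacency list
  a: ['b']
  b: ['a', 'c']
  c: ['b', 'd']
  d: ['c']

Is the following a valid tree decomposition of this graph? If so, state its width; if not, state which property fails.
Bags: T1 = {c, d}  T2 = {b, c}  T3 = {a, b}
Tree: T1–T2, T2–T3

Yes; width 1.

Checking the three conditions: (i) the bags cover all of {a, b, c, d}; (ii) for each edge, some bag contains both endpoints; (iii) the bags containing any fixed vertex form a subtree. All hold, so the decomposition is valid with width 2 − 1 = 1.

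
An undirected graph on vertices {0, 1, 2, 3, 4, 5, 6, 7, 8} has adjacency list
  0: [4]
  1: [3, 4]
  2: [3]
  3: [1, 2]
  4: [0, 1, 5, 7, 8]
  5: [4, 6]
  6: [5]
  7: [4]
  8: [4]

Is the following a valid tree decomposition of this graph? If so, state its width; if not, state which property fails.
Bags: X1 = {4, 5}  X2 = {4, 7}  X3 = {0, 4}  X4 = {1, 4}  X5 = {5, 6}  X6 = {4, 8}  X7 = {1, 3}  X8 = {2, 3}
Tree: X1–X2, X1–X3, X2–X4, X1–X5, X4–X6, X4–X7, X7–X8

Every vertex of G appears in some bag (union = {0, 1, 2, 3, 4, 5, 6, 7, 8}); every edge is covered by a bag; and for each vertex v the set of bags containing v is connected in the bag tree. The decomposition is therefore valid. The largest bag has 2 vertices, so the width is 1.

Yes; width 1.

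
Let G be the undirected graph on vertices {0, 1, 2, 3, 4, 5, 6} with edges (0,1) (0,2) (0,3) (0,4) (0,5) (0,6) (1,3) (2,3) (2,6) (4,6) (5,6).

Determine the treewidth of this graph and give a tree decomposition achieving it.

Treewidth 2.
One optimal decomposition is:
Bags: B1 = {0, 2, 3}  B2 = {0, 1, 3}  B3 = {0, 2, 6}  B4 = {0, 4, 6}  B5 = {0, 5, 6}
Tree: B1–B2, B1–B3, B3–B4, B4–B5

Each bag holds 3 vertices, so the decomposition has width 2, which upper-bounds the treewidth. Conversely, {0, 1, 3} is a clique of size 3, and the vertices of any clique must share a bag in every tree decomposition; so some bag has ≥ 3 vertices and tw(G) ≥ 2. The upper and lower bounds meet at 2, so that is the treewidth.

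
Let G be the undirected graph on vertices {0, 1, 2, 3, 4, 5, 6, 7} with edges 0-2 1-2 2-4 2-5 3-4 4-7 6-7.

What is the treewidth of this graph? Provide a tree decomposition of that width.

Treewidth 1.
One optimal decomposition is:
Bags: B1 = {4, 7}  B2 = {2, 4}  B3 = {2, 5}  B4 = {6, 7}  B5 = {0, 2}  B6 = {3, 4}  B7 = {1, 2}
Tree: B1–B2, B2–B3, B1–B4, B2–B5, B2–B6, B2–B7

Each bag holds 2 vertices, so the decomposition has width 1, which upper-bounds the treewidth. Since G has at least one edge (e.g. 4–7), it is not an edgeless graph, so tw(G) ≥ 1. Hence tw(G) = 1 exactly.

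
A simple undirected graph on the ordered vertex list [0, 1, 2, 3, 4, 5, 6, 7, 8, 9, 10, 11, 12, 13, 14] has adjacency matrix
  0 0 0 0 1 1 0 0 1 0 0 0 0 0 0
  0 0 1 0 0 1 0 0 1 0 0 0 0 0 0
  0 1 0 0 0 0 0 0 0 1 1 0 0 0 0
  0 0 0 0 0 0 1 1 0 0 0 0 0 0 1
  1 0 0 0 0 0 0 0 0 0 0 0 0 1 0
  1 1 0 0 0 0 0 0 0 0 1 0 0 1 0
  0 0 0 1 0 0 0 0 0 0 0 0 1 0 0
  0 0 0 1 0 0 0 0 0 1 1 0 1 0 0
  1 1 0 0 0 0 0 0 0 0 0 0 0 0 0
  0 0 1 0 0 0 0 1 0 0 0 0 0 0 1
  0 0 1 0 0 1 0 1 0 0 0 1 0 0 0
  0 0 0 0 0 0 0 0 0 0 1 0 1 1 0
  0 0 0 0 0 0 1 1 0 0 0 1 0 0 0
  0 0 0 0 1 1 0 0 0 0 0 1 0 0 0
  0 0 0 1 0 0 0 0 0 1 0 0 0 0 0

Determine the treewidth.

3

A width-3 tree decomposition is:
Bags: B1 = {0, 1, 4, 8}  B2 = {0, 1, 4, 5}  B3 = {1, 4, 5, 13}  B4 = {1, 2, 5, 13}  B5 = {2, 5, 10, 13}  B6 = {2, 10, 11, 13}  B7 = {2, 9, 10, 11}  B8 = {7, 9, 10, 11}  B9 = {7, 9, 11, 12}  B10 = {7, 9, 12, 14}  B11 = {3, 7, 12, 14}  B12 = {3, 6, 12, 14}
Tree: B1–B2, B2–B3, B3–B4, B4–B5, B5–B6, B6–B7, B7–B8, B8–B9, B9–B10, B10–B11, B11–B12
The largest bag has 4 vertices, giving width 3; this decomposition certifies tw(G) ≤ 3. For the lower bound: the 4 vertex sets {0,4,8}, {1}, {5}, {2,10,11,13} are disjoint, each induces a connected subgraph, and every pair is joined by at least one edge of G. Contracting each set to a single vertex therefore yields K_{4} as a minor, and since treewidth is minor-monotone, tw(G) ≥ tw(K_{4}) = 3. Combining the bounds, tw(G) = 3.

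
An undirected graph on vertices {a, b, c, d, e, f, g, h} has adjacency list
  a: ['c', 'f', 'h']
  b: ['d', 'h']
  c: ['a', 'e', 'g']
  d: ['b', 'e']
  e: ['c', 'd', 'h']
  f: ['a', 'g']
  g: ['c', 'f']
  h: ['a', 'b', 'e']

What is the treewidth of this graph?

A width-2 tree decomposition is:
Bags: B1 = {a, f, g}  B2 = {a, c, g}  B3 = {a, c, h}  B4 = {c, e, h}  B5 = {b, e, h}  B6 = {b, d, e}
Tree: B1–B2, B2–B3, B3–B4, B4–B5, B5–B6
The largest bag has 3 vertices, giving width 2; this decomposition certifies tw(G) ≤ 2. For the lower bound, G contains the cycle f–g–c–a–f, so G is not a forest; only forests have treewidth ≤ 1, hence tw(G) ≥ 2. Combining the bounds, tw(G) = 2.

2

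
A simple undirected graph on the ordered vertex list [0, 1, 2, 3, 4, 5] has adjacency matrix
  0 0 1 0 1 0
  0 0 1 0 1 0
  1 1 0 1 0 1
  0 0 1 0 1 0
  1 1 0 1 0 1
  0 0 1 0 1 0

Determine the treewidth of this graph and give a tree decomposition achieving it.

The largest bag has 3 vertices, giving width 2; this decomposition certifies tw(G) ≤ 2. The edges 2–5–4–0–2 form a cycle, so G is not a tree and its treewidth is at least 2. Combining the bounds, tw(G) = 2.

Treewidth 2.
One such decomposition:
Bags: B1 = {2, 4, 5}  B2 = {0, 2, 4}  B3 = {2, 3, 4}  B4 = {1, 2, 4}
Tree: B1–B2, B2–B3, B3–B4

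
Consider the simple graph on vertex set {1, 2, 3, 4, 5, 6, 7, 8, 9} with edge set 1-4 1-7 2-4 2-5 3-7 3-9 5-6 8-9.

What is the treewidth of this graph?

A width-1 tree decomposition is:
Bags: B1 = {5, 6}  B2 = {2, 5}  B3 = {2, 4}  B4 = {1, 4}  B5 = {1, 7}  B6 = {3, 7}  B7 = {3, 9}  B8 = {8, 9}
Tree: B1–B2, B2–B3, B3–B4, B4–B5, B5–B6, B6–B7, B7–B8
Every bag has size at most 2, so the width is 2 − 1 = 1 and tw(G) ≤ 1. Since G has at least one edge (e.g. 6–5), it is not an edgeless graph, so tw(G) ≥ 1. The upper and lower bounds meet at 1, so that is the treewidth.

1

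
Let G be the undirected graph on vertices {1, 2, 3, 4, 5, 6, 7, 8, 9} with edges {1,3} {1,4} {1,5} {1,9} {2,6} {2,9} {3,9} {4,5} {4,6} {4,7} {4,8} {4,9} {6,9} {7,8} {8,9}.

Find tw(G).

2

A width-2 tree decomposition is:
Bags: B1 = {4, 8, 9}  B2 = {1, 4, 9}  B3 = {1, 4, 5}  B4 = {4, 6, 9}  B5 = {1, 3, 9}  B6 = {2, 6, 9}  B7 = {4, 7, 8}
Tree: B1–B2, B2–B3, B2–B4, B2–B5, B4–B6, B1–B7
The largest bag has 3 vertices, giving width 2; this decomposition certifies tw(G) ≤ 2. For the lower bound, the 3 vertices {2, 6, 9} are pairwise adjacent, and any tree decomposition puts a clique entirely inside one bag — forcing width ≥ 2. Therefore the treewidth is 2.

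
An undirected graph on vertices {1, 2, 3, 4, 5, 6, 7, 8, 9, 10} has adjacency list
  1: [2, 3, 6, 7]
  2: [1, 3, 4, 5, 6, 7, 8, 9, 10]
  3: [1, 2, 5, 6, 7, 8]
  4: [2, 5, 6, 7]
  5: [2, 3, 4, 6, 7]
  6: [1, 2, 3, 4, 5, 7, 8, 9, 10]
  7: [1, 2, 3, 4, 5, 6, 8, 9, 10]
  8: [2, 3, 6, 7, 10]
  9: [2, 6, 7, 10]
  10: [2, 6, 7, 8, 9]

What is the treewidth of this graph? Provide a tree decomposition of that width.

Treewidth 4.
Bags: B1 = {2, 6, 7, 8, 10}  B2 = {2, 3, 6, 7, 8}  B3 = {2, 6, 7, 9, 10}  B4 = {1, 2, 3, 6, 7}  B5 = {2, 3, 5, 6, 7}  B6 = {2, 4, 5, 6, 7}
Tree: B1–B2, B1–B3, B2–B4, B2–B5, B5–B6

The largest bag has 5 vertices, giving width 4; this decomposition certifies tw(G) ≤ 4. On the other hand G contains the 5-clique {2, 6, 7, 9, 10}. A clique must lie in a single bag of any decomposition, so no decomposition can have width below 4. The upper and lower bounds meet at 4, so that is the treewidth.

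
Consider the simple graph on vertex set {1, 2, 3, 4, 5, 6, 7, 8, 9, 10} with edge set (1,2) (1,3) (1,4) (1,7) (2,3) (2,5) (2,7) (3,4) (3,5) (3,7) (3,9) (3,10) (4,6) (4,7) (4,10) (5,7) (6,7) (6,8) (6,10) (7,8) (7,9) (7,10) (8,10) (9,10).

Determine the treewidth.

3

A width-3 tree decomposition is:
Bags: B1 = {3, 4, 7, 10}  B2 = {1, 3, 4, 7}  B3 = {4, 6, 7, 10}  B4 = {1, 2, 3, 7}  B5 = {6, 7, 8, 10}  B6 = {2, 3, 5, 7}  B7 = {3, 7, 9, 10}
Tree: B1–B2, B1–B3, B2–B4, B3–B5, B4–B6, B1–B7
Each bag holds 4 vertices, so the decomposition has width 3, which upper-bounds the treewidth. For the lower bound, the 4 vertices {6, 7, 8, 10} are pairwise adjacent, and any tree decomposition puts a clique entirely inside one bag — forcing width ≥ 3. Hence tw(G) = 3 exactly.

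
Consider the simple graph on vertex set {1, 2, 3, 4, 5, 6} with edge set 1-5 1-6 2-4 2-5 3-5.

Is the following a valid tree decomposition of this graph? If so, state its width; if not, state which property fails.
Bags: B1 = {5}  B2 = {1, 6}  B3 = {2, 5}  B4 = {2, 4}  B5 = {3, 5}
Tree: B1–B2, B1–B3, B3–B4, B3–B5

No — edge (1,5) lies in no bag.

A tree decomposition must satisfy three properties: every vertex lies in some bag; for every edge, both endpoints lie together in some bag; and for every vertex, the bags containing it form a connected subtree. Here edge (1,5) lies in no bag, so the decomposition is invalid.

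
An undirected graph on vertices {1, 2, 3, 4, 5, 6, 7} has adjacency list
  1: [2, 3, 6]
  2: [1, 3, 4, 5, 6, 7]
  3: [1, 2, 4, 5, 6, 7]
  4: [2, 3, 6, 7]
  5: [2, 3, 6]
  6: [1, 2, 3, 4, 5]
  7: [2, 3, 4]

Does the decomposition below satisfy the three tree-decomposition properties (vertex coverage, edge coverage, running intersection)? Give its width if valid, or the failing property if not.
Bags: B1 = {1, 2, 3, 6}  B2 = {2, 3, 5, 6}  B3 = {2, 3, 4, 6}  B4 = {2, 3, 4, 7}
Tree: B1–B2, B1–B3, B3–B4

Yes; width 3.

Vertex coverage: the bags together contain {1, 2, 3, 4, 5, 6, 7}, the full vertex set. Edge coverage: each edge of G has both endpoints in at least one bag. Running intersection: for every vertex, the bags containing it form a connected subtree. All three properties hold, so this is a valid tree decomposition of width max|bag| − 1 = 3, and hence tw(G) ≤ 3.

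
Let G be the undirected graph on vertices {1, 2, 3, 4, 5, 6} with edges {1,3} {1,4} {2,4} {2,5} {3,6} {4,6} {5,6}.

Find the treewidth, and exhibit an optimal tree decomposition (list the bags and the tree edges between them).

Treewidth 2.
One optimal decomposition is:
Bags: B1 = {1, 3, 4}  B2 = {3, 4, 6}  B3 = {2, 4, 6}  B4 = {2, 5, 6}
Tree: B1–B2, B2–B3, B3–B4

Every bag has size at most 3, so the width is 3 − 1 = 2 and tw(G) ≤ 2. For the lower bound, G contains the cycle 1–3–6–4–1, so G is not a forest; only forests have treewidth ≤ 1, hence tw(G) ≥ 2. The upper and lower bounds meet at 2, so that is the treewidth.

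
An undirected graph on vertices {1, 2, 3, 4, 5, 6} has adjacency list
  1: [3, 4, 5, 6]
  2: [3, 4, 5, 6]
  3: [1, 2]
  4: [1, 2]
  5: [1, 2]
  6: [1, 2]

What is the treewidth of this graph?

2

A width-2 tree decomposition is:
Bags: B1 = {1, 2, 6}  B2 = {1, 2, 3}  B3 = {1, 2, 4}  B4 = {1, 2, 5}
Tree: B1–B2, B2–B3, B3–B4
Each bag holds 3 vertices, so the decomposition has width 2, which upper-bounds the treewidth. Since 6–2–3–1–6 is a cycle in G, G is not acyclic. Forests are exactly the graphs of treewidth ≤ 1, so tw(G) ≥ 2. Combining the bounds, tw(G) = 2.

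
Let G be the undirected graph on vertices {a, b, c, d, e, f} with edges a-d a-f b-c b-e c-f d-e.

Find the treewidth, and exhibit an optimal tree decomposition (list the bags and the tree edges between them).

Treewidth 2.
One optimal decomposition is:
Bags: B1 = {b, c, f}  B2 = {b, e, f}  B3 = {d, e, f}  B4 = {a, d, f}
Tree: B1–B2, B2–B3, B3–B4

The largest bag has 3 vertices, giving width 2; this decomposition certifies tw(G) ≤ 2. For the lower bound, G contains the cycle f–c–b–e–d–a–f, so G is not a forest; only forests have treewidth ≤ 1, hence tw(G) ≥ 2. The upper and lower bounds meet at 2, so that is the treewidth.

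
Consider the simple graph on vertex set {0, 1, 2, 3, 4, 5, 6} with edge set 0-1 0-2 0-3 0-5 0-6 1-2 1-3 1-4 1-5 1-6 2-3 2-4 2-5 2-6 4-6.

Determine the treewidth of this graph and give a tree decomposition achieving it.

Treewidth 3.
One such decomposition:
Bags: B1 = {0, 1, 2, 6}  B2 = {0, 1, 2, 3}  B3 = {1, 2, 4, 6}  B4 = {0, 1, 2, 5}
Tree: B1–B2, B1–B3, B2–B4

The largest bag has 4 vertices, giving width 3; this decomposition certifies tw(G) ≤ 3. On the other hand G contains the 4-clique {0, 1, 2, 3}. A clique must lie in a single bag of any decomposition, so no decomposition can have width below 3. Combining the bounds, tw(G) = 3.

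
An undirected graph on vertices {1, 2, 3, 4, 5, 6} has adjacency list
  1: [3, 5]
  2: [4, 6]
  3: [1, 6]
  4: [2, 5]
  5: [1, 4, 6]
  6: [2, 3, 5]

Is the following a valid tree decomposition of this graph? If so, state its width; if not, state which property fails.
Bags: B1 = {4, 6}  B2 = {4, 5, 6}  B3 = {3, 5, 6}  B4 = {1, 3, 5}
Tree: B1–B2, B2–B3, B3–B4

No — vertex 2 appears in no bag.

A tree decomposition must satisfy three properties: every vertex lies in some bag; for every edge, both endpoints lie together in some bag; and for every vertex, the bags containing it form a connected subtree. Here vertex 2 appears in no bag, so the decomposition is invalid.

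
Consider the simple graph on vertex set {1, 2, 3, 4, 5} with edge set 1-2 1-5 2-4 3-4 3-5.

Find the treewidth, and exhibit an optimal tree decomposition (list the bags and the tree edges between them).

The largest bag has 3 vertices, giving width 2; this decomposition certifies tw(G) ≤ 2. Since 3–4–2–1–5–3 is a cycle in G, G is not acyclic. Forests are exactly the graphs of treewidth ≤ 1, so tw(G) ≥ 2. Hence tw(G) = 2 exactly.

Treewidth 2.
One optimal decomposition is:
Bags: B1 = {2, 3, 4}  B2 = {1, 2, 3}  B3 = {1, 3, 5}
Tree: B1–B2, B2–B3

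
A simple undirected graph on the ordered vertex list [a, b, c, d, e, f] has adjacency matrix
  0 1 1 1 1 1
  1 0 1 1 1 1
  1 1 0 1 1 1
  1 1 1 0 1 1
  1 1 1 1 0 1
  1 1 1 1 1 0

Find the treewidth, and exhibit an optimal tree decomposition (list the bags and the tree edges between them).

A single bag containing all 6 vertices is trivially a valid decomposition of width 5. Conversely, {a, b, c, d, e, f} is a clique of size 6, and the vertices of any clique must share a bag in every tree decomposition; so some bag has ≥ 6 vertices and tw(G) ≥ 5. Therefore the treewidth is 5.

Treewidth 5.
Bags: B1 = {a, b, c, d, e, f}
Tree: (single bag)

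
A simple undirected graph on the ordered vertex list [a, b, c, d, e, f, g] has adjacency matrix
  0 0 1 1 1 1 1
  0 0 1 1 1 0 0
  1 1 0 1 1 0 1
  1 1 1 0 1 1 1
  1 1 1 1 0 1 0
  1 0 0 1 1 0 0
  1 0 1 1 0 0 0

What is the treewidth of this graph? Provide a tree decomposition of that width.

Treewidth 3.
One optimal decomposition is:
Bags: B1 = {a, c, d, e}  B2 = {a, d, e, f}  B3 = {b, c, d, e}  B4 = {a, c, d, g}
Tree: B1–B2, B1–B3, B1–B4

Each bag holds 4 vertices, so the decomposition has width 3, which upper-bounds the treewidth. On the other hand G contains the 4-clique {a, c, d, g}. A clique must lie in a single bag of any decomposition, so no decomposition can have width below 3. The upper and lower bounds meet at 3, so that is the treewidth.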